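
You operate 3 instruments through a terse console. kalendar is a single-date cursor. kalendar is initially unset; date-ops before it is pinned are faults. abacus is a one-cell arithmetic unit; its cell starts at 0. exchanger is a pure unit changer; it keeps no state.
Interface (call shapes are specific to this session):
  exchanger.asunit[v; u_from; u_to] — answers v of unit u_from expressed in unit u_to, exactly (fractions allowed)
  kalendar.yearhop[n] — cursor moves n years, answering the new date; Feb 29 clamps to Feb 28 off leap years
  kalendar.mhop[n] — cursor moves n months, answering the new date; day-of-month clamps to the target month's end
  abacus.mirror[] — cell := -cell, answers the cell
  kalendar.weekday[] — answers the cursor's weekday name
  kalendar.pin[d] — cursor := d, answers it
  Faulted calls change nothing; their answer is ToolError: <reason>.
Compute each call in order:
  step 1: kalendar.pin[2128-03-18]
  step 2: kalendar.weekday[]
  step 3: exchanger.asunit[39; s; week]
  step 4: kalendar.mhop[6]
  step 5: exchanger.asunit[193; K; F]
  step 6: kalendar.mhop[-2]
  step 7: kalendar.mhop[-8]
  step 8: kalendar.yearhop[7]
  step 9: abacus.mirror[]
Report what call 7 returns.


Answer: 2127-11-18

Derivation:
I run kalendar.pin passing d: 2128-03-18, yielding 2128-03-18.
I call kalendar.weekday(): Thursday.
Next I call exchanger.asunit passing v: 39, u_from: s, u_to: week, and observe 13/201600.
Next I call kalendar.mhop passing n: 6: 2128-09-18.
I try exchanger.asunit passing v: 193, u_from: K, u_to: F, and get -11227/100.
I use kalendar.mhop passing n: -2, and see 2128-07-18.
I use kalendar.mhop passing n: -8, giving 2127-11-18.
Next I call kalendar.yearhop passing n: 7, and see 2134-11-18.
I use abacus.mirror, → 0.


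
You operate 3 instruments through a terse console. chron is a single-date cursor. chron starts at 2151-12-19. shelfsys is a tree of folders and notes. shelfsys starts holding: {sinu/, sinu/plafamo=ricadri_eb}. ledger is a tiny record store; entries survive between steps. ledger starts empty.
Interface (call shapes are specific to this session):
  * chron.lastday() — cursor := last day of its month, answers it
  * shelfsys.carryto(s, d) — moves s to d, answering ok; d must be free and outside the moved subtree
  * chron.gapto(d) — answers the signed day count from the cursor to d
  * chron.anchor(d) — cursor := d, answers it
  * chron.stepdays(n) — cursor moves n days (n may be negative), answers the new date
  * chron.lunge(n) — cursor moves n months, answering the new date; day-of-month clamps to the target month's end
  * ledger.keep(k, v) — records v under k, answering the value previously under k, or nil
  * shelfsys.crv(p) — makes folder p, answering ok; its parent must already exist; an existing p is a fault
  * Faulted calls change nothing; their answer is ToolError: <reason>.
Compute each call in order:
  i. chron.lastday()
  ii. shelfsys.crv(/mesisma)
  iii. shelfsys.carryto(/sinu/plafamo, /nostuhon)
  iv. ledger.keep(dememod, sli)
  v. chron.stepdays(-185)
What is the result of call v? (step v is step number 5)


Answer: 2151-06-29

Derivation:
Step: lastday[]
Result: 2151-12-31
Step: crv[p→/mesisma]
Result: ok
Step: carryto[s→/sinu/plafamo; d→/nostuhon]
Result: ok
Step: keep[k→dememod; v→sli]
Result: nil
Step: stepdays[n→-185]
Result: 2151-06-29


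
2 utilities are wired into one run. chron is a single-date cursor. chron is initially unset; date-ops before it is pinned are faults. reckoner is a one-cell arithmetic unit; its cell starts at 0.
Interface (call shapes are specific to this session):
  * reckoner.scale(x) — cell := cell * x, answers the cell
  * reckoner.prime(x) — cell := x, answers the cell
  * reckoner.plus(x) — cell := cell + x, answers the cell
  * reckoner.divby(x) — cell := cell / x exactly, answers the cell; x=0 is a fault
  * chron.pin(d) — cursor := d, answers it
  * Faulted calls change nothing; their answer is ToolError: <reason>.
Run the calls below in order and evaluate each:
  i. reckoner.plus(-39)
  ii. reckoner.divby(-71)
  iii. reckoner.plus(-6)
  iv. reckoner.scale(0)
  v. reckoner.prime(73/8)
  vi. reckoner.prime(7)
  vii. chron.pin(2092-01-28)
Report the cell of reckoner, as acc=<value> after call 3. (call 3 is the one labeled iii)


$ reckoner.plus x=-39
  -39
$ reckoner.divby x=-71
  39/71
$ reckoner.plus x=-6
  -387/71
$ reckoner.scale x=0
  0
$ reckoner.prime x=73/8
  73/8
$ reckoner.prime x=7
  7
$ chron.pin d=2092-01-28
  2092-01-28

Answer: acc=-387/71


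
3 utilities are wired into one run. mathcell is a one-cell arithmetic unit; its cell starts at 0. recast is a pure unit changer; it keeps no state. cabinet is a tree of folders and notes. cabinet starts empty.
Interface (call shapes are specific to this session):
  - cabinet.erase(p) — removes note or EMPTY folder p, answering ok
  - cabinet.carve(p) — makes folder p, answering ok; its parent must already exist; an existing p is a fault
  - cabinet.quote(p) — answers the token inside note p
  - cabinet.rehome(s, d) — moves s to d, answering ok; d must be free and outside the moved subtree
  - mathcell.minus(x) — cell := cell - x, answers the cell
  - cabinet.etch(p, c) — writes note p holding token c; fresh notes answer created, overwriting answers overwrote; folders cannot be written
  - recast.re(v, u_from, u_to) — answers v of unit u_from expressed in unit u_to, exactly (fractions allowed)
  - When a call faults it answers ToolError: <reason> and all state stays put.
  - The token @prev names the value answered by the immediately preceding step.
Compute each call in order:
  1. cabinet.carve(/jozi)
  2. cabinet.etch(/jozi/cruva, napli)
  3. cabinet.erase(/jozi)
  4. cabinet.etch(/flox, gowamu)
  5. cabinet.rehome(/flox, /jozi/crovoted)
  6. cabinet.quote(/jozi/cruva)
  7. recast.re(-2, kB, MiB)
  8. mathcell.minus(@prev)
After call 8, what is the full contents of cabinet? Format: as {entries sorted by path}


I use cabinet.carve with p='/jozi', and get ok.
I use cabinet.etch with p='/jozi/cruva', c='napli', and observe created.
Calling cabinet.erase with p='/jozi', and observe ToolError: not empty.
Calling cabinet.etch with p='/flox', c='gowamu', giving created.
Using cabinet.rehome with s='/flox', d='/jozi/crovoted', giving ok.
Then cabinet.quote with p='/jozi/cruva', → napli.
Calling recast.re with v='-2', u_from='kB', u_to='MiB', and get -125/65536.
I run mathcell.minus with x='@prev', and get 125/65536.

Answer: {jozi/, jozi/crovoted=gowamu, jozi/cruva=napli}


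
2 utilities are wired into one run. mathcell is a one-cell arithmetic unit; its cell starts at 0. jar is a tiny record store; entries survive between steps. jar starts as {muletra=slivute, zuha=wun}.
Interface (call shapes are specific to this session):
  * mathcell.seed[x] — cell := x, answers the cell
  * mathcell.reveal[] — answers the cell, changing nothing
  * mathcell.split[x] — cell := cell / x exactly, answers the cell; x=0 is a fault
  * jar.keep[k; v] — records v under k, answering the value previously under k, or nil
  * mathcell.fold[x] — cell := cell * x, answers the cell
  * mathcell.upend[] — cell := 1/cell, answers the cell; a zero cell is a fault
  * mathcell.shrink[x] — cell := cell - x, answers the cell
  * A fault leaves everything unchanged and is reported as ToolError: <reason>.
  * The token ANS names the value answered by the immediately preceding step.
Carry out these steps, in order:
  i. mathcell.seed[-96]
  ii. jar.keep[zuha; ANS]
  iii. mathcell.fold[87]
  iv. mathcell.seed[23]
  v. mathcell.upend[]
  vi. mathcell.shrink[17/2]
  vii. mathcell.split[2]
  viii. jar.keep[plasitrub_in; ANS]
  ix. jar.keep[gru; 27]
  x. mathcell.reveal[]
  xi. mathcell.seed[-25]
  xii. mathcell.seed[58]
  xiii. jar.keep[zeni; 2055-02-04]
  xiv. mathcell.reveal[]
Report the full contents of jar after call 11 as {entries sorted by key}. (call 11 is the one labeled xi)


Answer: {gru=27, muletra=slivute, plasitrub_in=-389/92, zuha=-96}

Derivation:
·→ mathcell.seed(x=-96)
·← -96
·→ jar.keep(k=zuha, v=ANS)
·← wun
·→ mathcell.fold(x=87)
·← -8352
·→ mathcell.seed(x=23)
·← 23
·→ mathcell.upend()
·← 1/23
·→ mathcell.shrink(x=17/2)
·← -389/46
·→ mathcell.split(x=2)
·← -389/92
·→ jar.keep(k=plasitrub_in, v=ANS)
·← nil
·→ jar.keep(k=gru, v=27)
·← nil
·→ mathcell.reveal()
·← -389/92
·→ mathcell.seed(x=-25)
·← -25
·→ mathcell.seed(x=58)
·← 58
·→ jar.keep(k=zeni, v=2055-02-04)
·← nil
·→ mathcell.reveal()
·← 58


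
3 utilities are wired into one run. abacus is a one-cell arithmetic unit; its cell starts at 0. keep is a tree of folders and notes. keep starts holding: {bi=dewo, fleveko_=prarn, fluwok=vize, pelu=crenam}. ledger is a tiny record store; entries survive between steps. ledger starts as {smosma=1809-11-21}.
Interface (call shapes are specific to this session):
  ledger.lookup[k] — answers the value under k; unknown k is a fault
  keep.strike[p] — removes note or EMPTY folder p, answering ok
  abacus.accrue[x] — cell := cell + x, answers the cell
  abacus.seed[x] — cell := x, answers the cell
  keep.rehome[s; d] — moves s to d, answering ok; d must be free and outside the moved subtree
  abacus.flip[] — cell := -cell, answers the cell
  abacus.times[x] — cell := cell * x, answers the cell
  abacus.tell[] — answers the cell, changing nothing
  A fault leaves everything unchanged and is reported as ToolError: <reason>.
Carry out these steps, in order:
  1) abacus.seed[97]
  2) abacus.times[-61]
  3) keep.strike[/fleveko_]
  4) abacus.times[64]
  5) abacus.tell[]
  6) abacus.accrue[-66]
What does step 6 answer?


I try abacus.seed(x: 97), → 97.
Calling abacus.times(x: -61), giving -5917.
I call keep.strike(p: /fleveko_), yielding ok.
I invoke abacus.times(x: 64), → -378688.
I call abacus.tell, which returns -378688.
Now I run abacus.accrue(x: -66): -378754.

Answer: -378754


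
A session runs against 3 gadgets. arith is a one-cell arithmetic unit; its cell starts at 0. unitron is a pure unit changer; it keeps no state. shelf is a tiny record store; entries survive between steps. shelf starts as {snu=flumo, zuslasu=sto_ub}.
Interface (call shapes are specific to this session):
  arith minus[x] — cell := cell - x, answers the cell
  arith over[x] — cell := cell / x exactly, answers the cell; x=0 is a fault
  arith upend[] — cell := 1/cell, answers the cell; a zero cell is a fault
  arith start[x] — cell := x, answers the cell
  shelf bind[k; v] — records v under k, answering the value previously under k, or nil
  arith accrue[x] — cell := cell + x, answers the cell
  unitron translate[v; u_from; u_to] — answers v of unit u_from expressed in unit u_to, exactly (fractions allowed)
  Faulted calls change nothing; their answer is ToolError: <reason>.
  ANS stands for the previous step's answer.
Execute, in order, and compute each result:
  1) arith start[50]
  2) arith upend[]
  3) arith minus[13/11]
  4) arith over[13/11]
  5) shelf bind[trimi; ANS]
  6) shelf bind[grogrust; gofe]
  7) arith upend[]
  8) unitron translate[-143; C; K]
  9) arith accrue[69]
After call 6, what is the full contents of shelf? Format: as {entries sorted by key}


Answer: {grogrust=gofe, snu=flumo, trimi=-639/650, zuslasu=sto_ub}

Derivation:
% arith start x=50
:: 50
% arith upend
:: 1/50
% arith minus x=13/11
:: -639/550
% arith over x=13/11
:: -639/650
% shelf bind k=trimi v=ANS
:: nil
% shelf bind k=grogrust v=gofe
:: nil
% arith upend
:: -650/639
% unitron translate v=-143 u_from=C u_to=K
:: 2603/20
% arith accrue x=69
:: 43441/639


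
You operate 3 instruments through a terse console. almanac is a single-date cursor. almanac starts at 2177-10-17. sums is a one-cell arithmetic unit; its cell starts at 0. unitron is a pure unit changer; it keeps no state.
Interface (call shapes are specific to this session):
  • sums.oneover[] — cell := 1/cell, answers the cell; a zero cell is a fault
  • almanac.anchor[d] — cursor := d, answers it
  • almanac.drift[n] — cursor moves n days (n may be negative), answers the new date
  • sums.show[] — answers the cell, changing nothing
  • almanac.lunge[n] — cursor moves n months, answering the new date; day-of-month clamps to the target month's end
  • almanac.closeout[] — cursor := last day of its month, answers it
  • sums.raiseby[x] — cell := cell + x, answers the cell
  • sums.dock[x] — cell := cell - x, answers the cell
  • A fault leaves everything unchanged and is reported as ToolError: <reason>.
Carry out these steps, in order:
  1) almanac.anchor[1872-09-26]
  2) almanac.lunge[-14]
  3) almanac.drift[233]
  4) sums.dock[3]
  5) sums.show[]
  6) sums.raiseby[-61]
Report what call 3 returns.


% almanac.anchor d='1872-09-26'
:: 1872-09-26
% almanac.lunge n='-14'
:: 1871-07-26
% almanac.drift n='233'
:: 1872-03-15
% sums.dock x='3'
:: -3
% sums.show
:: -3
% sums.raiseby x='-61'
:: -64

Answer: 1872-03-15


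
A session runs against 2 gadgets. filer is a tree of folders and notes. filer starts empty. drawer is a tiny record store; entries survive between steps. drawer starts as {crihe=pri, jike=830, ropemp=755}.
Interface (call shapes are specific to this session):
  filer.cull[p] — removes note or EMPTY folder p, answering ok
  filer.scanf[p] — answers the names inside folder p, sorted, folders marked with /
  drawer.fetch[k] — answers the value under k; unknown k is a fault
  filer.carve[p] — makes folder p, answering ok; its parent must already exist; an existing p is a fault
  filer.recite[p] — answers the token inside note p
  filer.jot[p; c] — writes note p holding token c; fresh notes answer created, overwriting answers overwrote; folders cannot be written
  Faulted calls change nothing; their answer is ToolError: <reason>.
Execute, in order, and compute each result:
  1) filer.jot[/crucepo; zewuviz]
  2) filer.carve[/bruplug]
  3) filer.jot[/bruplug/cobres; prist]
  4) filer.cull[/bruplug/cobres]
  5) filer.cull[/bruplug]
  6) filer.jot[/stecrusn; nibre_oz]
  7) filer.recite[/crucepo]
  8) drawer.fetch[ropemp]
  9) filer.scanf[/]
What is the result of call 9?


Answer: [crucepo, stecrusn]

Derivation:
→ filer.jot(p: /crucepo, c: zewuviz)
← created
→ filer.carve(p: /bruplug)
← ok
→ filer.jot(p: /bruplug/cobres, c: prist)
← created
→ filer.cull(p: /bruplug/cobres)
← ok
→ filer.cull(p: /bruplug)
← ok
→ filer.jot(p: /stecrusn, c: nibre_oz)
← created
→ filer.recite(p: /crucepo)
← zewuviz
→ drawer.fetch(k: ropemp)
← 755
→ filer.scanf(p: /)
← [crucepo, stecrusn]


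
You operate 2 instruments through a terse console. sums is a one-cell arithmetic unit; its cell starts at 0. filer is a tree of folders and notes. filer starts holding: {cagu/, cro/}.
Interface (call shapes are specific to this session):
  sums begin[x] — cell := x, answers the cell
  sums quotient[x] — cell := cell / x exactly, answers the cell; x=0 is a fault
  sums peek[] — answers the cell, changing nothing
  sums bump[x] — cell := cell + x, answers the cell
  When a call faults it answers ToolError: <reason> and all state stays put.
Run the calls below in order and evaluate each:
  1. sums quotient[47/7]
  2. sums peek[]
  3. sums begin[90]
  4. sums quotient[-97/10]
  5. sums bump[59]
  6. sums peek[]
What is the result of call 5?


Answer: 4823/97

Derivation:
==> sums quotient(x=47/7)
<== 0
==> sums peek()
<== 0
==> sums begin(x=90)
<== 90
==> sums quotient(x=-97/10)
<== -900/97
==> sums bump(x=59)
<== 4823/97
==> sums peek()
<== 4823/97


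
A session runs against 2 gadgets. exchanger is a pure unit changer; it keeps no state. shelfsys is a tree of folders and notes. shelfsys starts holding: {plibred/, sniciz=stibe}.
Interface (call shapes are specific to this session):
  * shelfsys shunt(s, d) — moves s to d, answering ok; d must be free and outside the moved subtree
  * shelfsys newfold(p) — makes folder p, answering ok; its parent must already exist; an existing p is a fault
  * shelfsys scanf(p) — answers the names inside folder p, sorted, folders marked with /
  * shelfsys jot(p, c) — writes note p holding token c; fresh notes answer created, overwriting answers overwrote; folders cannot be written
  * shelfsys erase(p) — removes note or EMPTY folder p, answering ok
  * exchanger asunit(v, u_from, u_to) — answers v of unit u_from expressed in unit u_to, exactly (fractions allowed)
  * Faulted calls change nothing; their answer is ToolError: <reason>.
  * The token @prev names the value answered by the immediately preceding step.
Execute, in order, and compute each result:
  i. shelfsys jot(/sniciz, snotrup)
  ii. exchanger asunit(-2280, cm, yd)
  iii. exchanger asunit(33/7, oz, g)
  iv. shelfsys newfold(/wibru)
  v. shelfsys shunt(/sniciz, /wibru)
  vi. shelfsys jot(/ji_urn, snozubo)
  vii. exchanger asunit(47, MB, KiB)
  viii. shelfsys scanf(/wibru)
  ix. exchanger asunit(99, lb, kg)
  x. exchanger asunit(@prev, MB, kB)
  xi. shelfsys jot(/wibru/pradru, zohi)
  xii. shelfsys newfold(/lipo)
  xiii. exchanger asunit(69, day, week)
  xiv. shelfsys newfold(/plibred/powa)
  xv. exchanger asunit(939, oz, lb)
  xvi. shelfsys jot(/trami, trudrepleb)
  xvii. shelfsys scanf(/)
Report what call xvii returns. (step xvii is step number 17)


Answer: [ji_urn, lipo/, plibred/, sniciz, trami, wibru/]

Derivation:
# shelfsys jot(p=/sniciz, c=snotrup) ~> overwrote
# exchanger asunit(v=-2280, u_from=cm, u_to=yd) ~> -9500/381
# exchanger asunit(v=33/7, u_from=oz, u_to=g) ~> 213836403/1600000
# shelfsys newfold(p=/wibru) ~> ok
# shelfsys shunt(s=/sniciz, d=/wibru) ~> ToolError: exists
# shelfsys jot(p=/ji_urn, c=snozubo) ~> created
# exchanger asunit(v=47, u_from=MB, u_to=KiB) ~> 734375/16
# shelfsys scanf(p=/wibru) ~> []
# exchanger asunit(v=99, u_from=lb, u_to=kg) ~> 4490564463/100000000
# exchanger asunit(v=@prev, u_from=MB, u_to=kB) ~> 4490564463/100000
# shelfsys jot(p=/wibru/pradru, c=zohi) ~> created
# shelfsys newfold(p=/lipo) ~> ok
# exchanger asunit(v=69, u_from=day, u_to=week) ~> 69/7
# shelfsys newfold(p=/plibred/powa) ~> ok
# exchanger asunit(v=939, u_from=oz, u_to=lb) ~> 939/16
# shelfsys jot(p=/trami, c=trudrepleb) ~> created
# shelfsys scanf(p=/) ~> [ji_urn, lipo/, plibred/, sniciz, trami, wibru/]


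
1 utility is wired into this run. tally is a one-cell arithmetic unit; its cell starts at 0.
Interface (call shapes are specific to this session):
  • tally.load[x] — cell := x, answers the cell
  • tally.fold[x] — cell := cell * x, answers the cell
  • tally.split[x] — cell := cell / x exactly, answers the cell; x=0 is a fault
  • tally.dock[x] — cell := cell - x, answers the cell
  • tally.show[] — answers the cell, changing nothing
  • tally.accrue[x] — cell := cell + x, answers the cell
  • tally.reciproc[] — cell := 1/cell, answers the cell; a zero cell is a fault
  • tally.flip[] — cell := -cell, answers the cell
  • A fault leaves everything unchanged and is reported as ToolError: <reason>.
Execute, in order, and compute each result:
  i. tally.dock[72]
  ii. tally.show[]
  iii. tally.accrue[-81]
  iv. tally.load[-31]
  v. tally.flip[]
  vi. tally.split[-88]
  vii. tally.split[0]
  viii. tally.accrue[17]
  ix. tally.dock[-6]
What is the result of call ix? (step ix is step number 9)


→ tally.dock(x='72')
← -72
→ tally.show()
← -72
→ tally.accrue(x='-81')
← -153
→ tally.load(x='-31')
← -31
→ tally.flip()
← 31
→ tally.split(x='-88')
← -31/88
→ tally.split(x='0')
← ToolError: division by zero
→ tally.accrue(x='17')
← 1465/88
→ tally.dock(x='-6')
← 1993/88

Answer: 1993/88


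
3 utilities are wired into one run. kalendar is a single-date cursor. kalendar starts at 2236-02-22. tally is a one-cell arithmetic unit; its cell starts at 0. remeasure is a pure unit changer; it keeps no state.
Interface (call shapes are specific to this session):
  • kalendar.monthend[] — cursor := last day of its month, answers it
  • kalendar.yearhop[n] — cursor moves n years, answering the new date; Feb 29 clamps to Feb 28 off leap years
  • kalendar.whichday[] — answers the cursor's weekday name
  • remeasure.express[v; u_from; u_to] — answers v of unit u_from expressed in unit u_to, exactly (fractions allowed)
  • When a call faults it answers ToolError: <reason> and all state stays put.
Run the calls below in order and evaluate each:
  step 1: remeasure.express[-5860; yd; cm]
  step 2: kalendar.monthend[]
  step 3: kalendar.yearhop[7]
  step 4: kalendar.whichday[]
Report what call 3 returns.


Answer: 2243-02-28

Derivation:
$ express v='-5860' u_from='yd' u_to='cm'
= -2679192/5
$ monthend
= 2236-02-29
$ yearhop n='7'
= 2243-02-28
$ whichday
= Tuesday


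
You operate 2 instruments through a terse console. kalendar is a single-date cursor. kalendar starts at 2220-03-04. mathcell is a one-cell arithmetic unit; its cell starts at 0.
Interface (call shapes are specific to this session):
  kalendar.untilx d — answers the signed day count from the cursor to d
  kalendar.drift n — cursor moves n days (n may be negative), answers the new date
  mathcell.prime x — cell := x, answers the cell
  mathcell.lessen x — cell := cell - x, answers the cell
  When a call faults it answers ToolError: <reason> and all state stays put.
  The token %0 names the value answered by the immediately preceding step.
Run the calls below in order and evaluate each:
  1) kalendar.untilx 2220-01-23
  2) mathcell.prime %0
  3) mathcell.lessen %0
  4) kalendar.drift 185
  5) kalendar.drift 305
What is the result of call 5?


>> untilx(d: 2220-01-23)
<< -41
>> prime(x: %0)
<< -41
>> lessen(x: %0)
<< 0
>> drift(n: 185)
<< 2220-09-05
>> drift(n: 305)
<< 2221-07-07

Answer: 2221-07-07


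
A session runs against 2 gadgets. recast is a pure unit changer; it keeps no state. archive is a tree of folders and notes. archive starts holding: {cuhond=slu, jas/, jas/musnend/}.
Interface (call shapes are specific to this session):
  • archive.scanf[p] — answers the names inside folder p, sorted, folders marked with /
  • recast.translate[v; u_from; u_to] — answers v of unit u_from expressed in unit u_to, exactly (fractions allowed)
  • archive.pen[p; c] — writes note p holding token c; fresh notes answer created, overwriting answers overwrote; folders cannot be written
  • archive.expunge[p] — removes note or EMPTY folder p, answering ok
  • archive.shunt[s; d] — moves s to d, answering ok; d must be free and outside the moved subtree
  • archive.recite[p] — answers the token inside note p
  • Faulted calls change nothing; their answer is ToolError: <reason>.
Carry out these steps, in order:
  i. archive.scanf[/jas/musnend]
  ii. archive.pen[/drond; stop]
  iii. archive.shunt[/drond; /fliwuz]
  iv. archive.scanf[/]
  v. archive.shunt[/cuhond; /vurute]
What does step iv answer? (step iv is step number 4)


Answer: [cuhond, fliwuz, jas/]

Derivation:
Step: scanf[p='/jas/musnend']
Result: []
Step: pen[p='/drond'; c='stop']
Result: created
Step: shunt[s='/drond'; d='/fliwuz']
Result: ok
Step: scanf[p='/']
Result: [cuhond, fliwuz, jas/]
Step: shunt[s='/cuhond'; d='/vurute']
Result: ok


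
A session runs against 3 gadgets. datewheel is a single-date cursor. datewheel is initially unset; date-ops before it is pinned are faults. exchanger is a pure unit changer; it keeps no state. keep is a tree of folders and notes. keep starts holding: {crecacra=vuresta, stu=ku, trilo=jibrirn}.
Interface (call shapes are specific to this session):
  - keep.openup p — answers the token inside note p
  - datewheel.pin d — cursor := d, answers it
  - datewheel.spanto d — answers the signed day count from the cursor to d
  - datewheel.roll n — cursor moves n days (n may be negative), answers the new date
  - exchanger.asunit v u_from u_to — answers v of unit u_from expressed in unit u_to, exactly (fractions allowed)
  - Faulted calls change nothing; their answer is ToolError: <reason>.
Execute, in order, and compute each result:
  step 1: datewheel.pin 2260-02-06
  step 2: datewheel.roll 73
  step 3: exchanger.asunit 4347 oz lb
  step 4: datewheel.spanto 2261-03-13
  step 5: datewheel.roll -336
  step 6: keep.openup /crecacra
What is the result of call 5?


[in] datewheel.pin d=2260-02-06
[out] 2260-02-06
[in] datewheel.roll n=73
[out] 2260-04-19
[in] exchanger.asunit v=4347 u_from=oz u_to=lb
[out] 4347/16
[in] datewheel.spanto d=2261-03-13
[out] 328
[in] datewheel.roll n=-336
[out] 2259-05-19
[in] keep.openup p=/crecacra
[out] vuresta

Answer: 2259-05-19


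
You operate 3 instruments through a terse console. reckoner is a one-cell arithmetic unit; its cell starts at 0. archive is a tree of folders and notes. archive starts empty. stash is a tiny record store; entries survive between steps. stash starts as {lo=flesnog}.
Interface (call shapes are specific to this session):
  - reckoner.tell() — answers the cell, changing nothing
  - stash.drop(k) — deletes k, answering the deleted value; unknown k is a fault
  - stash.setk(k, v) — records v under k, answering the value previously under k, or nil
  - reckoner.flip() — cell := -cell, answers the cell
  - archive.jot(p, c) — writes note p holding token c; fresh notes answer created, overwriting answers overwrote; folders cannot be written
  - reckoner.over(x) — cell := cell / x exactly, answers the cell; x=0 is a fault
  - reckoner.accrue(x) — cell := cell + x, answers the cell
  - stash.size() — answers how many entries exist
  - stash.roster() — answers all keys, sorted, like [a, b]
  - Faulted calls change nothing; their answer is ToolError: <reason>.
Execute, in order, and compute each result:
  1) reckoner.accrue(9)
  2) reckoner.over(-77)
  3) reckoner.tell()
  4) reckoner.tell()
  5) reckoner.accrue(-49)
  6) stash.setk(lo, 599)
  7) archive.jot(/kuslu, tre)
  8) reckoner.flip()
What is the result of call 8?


>> accrue(x: 9)
<< 9
>> over(x: -77)
<< -9/77
>> tell()
<< -9/77
>> tell()
<< -9/77
>> accrue(x: -49)
<< -3782/77
>> setk(k: lo, v: 599)
<< flesnog
>> jot(p: /kuslu, c: tre)
<< created
>> flip()
<< 3782/77

Answer: 3782/77


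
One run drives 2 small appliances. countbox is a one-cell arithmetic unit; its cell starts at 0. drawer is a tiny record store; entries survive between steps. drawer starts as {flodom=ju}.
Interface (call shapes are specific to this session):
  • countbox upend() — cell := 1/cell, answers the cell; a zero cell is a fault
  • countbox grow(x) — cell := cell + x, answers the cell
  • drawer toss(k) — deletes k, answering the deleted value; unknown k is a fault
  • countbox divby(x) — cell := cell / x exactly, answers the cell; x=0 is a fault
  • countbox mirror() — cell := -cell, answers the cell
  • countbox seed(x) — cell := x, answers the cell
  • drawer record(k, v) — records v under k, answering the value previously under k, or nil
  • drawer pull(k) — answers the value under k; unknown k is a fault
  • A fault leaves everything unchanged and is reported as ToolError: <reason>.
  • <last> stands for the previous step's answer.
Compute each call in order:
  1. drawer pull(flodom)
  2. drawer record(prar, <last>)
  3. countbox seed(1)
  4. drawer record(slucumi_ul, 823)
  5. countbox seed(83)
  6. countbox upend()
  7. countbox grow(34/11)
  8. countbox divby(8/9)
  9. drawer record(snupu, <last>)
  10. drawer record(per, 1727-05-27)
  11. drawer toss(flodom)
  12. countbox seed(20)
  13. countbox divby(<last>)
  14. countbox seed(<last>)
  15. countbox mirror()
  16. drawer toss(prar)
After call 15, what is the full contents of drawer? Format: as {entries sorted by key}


~$ drawer pull k='flodom'
= ju
~$ drawer record k='prar' v='<last>'
= nil
~$ countbox seed x='1'
= 1
~$ drawer record k='slucumi_ul' v='823'
= nil
~$ countbox seed x='83'
= 83
~$ countbox upend
= 1/83
~$ countbox grow x='34/11'
= 2833/913
~$ countbox divby x='8/9'
= 25497/7304
~$ drawer record k='snupu' v='<last>'
= nil
~$ drawer record k='per' v='1727-05-27'
= nil
~$ drawer toss k='flodom'
= ju
~$ countbox seed x='20'
= 20
~$ countbox divby x='<last>'
= 1
~$ countbox seed x='<last>'
= 1
~$ countbox mirror
= -1
~$ drawer toss k='prar'
= ju

Answer: {per=1727-05-27, prar=ju, slucumi_ul=823, snupu=25497/7304}


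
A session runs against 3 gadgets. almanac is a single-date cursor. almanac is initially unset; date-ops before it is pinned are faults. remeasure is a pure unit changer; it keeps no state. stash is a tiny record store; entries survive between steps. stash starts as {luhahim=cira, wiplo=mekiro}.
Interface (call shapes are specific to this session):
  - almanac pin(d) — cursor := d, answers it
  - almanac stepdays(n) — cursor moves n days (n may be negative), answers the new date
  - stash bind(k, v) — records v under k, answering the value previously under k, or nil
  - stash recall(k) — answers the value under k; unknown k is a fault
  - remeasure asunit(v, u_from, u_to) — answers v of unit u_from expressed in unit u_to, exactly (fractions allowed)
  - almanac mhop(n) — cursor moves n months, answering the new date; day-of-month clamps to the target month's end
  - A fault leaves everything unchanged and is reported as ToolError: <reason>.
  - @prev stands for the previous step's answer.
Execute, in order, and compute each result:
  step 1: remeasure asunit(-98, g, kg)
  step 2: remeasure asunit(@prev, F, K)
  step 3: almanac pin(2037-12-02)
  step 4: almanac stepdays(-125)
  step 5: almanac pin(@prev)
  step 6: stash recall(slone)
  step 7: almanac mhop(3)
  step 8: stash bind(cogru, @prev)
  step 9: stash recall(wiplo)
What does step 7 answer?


Answer: 2037-10-30

Derivation:
! remeasure asunit(v: -98, u_from: g, u_to: kg) -> -49/500
! remeasure asunit(v: @prev, u_from: F, u_to: K) -> 114893/450
! almanac pin(d: 2037-12-02) -> 2037-12-02
! almanac stepdays(n: -125) -> 2037-07-30
! almanac pin(d: @prev) -> 2037-07-30
! stash recall(k: slone) -> ToolError: no such key slone
! almanac mhop(n: 3) -> 2037-10-30
! stash bind(k: cogru, v: @prev) -> nil
! stash recall(k: wiplo) -> mekiro


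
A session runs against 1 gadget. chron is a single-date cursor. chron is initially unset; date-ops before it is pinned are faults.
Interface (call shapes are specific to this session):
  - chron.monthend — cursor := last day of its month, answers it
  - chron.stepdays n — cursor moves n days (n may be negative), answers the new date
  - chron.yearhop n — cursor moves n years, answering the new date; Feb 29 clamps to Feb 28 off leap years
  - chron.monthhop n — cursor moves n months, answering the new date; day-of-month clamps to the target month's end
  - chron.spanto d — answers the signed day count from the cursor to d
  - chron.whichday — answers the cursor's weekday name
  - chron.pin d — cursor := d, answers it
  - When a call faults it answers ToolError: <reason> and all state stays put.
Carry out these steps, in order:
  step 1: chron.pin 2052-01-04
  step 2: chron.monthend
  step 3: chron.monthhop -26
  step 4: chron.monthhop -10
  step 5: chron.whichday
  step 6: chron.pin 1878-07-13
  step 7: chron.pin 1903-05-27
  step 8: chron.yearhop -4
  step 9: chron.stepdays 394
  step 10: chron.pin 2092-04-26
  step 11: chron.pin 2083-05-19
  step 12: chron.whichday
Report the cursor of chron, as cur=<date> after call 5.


Answer: cur=2049-01-30

Derivation:
Now I run chron.pin on 2052-01-04, and observe 2052-01-04.
I use chron.monthend(): 2052-01-31.
I invoke chron.monthhop on -26, which returns 2049-11-30.
I use chron.monthhop on -10, giving 2049-01-30.
Now I run chron.whichday(), — result: Saturday.
Then chron.pin on 1878-07-13, and see 1878-07-13.
Next I call chron.pin on 1903-05-27, and get 1903-05-27.
I try chron.yearhop on -4: 1899-05-27.
Now I run chron.stepdays on 394, — result: 1900-06-25.
Now I run chron.pin on 2092-04-26, and observe 2092-04-26.
Using chron.pin on 2083-05-19, and observe 2083-05-19.
Next I call chron.whichday, → Wednesday.


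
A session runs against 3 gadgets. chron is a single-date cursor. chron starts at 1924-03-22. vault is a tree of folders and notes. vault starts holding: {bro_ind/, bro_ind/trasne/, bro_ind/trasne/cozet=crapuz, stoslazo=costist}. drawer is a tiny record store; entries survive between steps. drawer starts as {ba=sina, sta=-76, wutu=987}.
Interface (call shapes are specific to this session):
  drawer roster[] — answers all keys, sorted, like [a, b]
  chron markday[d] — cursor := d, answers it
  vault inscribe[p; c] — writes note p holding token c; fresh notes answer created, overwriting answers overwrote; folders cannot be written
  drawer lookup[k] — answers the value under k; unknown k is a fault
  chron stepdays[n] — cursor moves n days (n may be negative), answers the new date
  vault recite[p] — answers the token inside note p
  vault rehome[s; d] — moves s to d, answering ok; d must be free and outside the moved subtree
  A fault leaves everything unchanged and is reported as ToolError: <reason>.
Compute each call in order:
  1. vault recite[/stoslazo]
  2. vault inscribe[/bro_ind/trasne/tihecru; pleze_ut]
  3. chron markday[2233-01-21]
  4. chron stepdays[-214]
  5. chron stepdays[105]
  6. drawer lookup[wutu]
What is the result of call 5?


CALL vault recite[p: /stoslazo]
RET  costist
CALL vault inscribe[p: /bro_ind/trasne/tihecru; c: pleze_ut]
RET  created
CALL chron markday[d: 2233-01-21]
RET  2233-01-21
CALL chron stepdays[n: -214]
RET  2232-06-21
CALL chron stepdays[n: 105]
RET  2232-10-04
CALL drawer lookup[k: wutu]
RET  987

Answer: 2232-10-04


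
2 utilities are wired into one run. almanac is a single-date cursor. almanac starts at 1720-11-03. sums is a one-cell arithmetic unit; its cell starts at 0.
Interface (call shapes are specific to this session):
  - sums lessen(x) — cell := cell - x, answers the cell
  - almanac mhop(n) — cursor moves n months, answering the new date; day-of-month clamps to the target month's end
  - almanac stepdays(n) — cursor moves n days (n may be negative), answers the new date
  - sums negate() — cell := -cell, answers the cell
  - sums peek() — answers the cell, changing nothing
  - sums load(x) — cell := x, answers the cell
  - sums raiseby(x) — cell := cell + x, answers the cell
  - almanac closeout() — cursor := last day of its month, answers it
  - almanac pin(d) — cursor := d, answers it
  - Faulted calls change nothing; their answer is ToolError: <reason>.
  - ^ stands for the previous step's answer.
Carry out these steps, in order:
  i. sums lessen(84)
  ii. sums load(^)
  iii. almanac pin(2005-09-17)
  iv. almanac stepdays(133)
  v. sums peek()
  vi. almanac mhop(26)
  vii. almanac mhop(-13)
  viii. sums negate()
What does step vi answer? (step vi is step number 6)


Answer: 2008-03-28

Derivation:
==> sums lessen(x→84)
<== -84
==> sums load(x→^)
<== -84
==> almanac pin(d→2005-09-17)
<== 2005-09-17
==> almanac stepdays(n→133)
<== 2006-01-28
==> sums peek()
<== -84
==> almanac mhop(n→26)
<== 2008-03-28
==> almanac mhop(n→-13)
<== 2007-02-28
==> sums negate()
<== 84


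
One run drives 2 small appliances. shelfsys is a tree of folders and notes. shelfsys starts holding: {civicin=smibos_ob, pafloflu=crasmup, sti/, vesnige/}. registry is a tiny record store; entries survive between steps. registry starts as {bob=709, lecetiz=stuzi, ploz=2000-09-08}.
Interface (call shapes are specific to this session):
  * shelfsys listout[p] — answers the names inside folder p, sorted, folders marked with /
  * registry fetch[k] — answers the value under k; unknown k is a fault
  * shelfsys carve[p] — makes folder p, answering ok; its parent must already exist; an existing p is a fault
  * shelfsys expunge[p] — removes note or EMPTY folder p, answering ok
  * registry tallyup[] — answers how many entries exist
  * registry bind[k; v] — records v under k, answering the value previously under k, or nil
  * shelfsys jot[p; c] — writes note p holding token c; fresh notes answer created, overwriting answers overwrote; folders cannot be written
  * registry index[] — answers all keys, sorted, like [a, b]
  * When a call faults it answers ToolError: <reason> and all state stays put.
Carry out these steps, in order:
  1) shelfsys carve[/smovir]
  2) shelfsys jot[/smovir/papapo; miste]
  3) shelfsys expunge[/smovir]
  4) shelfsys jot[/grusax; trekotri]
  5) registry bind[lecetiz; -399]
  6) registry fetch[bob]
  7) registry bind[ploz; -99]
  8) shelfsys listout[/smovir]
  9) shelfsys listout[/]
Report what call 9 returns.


CALL shelfsys carve[p='/smovir']
RET  ok
CALL shelfsys jot[p='/smovir/papapo'; c='miste']
RET  created
CALL shelfsys expunge[p='/smovir']
RET  ToolError: not empty
CALL shelfsys jot[p='/grusax'; c='trekotri']
RET  created
CALL registry bind[k='lecetiz'; v='-399']
RET  stuzi
CALL registry fetch[k='bob']
RET  709
CALL registry bind[k='ploz'; v='-99']
RET  2000-09-08
CALL shelfsys listout[p='/smovir']
RET  [papapo]
CALL shelfsys listout[p='/']
RET  [civicin, grusax, pafloflu, smovir/, sti/, vesnige/]

Answer: [civicin, grusax, pafloflu, smovir/, sti/, vesnige/]


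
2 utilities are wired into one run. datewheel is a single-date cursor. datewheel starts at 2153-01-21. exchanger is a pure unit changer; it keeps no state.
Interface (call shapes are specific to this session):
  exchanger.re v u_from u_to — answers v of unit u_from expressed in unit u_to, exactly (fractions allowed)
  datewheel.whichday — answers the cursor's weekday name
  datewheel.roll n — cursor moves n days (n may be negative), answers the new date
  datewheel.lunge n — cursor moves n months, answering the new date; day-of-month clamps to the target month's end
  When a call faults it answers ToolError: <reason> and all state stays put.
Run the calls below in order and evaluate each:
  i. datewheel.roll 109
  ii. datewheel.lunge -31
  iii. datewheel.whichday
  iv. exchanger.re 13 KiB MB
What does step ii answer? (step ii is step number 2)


-> datewheel.roll(n→109)
<- 2153-05-10
-> datewheel.lunge(n→-31)
<- 2150-10-10
-> datewheel.whichday()
<- Saturday
-> exchanger.re(v→13, u_from→KiB, u_to→MB)
<- 208/15625

Answer: 2150-10-10


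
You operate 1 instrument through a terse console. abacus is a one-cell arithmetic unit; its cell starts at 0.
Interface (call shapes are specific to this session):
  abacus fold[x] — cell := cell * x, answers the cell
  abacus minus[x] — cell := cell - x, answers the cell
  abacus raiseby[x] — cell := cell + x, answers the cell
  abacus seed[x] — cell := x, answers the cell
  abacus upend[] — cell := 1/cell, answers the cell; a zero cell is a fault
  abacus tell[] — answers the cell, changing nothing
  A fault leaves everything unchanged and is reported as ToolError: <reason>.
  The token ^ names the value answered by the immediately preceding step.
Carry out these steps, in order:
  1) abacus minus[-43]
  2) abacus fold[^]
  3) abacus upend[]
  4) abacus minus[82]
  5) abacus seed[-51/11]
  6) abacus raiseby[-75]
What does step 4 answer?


Answer: -151617/1849

Derivation:
-> abacus minus(x→-43)
<- 43
-> abacus fold(x→^)
<- 1849
-> abacus upend()
<- 1/1849
-> abacus minus(x→82)
<- -151617/1849
-> abacus seed(x→-51/11)
<- -51/11
-> abacus raiseby(x→-75)
<- -876/11


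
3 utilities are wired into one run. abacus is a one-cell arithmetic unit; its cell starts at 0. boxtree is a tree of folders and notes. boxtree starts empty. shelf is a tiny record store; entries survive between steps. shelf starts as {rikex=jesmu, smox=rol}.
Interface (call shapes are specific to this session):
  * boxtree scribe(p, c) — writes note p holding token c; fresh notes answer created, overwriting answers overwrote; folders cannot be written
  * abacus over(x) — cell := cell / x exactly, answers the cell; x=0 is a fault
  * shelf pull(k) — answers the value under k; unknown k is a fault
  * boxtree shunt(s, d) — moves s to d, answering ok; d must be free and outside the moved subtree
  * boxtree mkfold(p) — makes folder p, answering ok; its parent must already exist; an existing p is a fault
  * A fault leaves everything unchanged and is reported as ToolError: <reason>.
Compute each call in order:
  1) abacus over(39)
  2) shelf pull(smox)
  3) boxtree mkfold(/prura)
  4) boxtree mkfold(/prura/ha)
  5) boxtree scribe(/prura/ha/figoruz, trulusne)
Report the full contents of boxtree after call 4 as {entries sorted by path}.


·→ abacus over(x='39')
·← 0
·→ shelf pull(k='smox')
·← rol
·→ boxtree mkfold(p='/prura')
·← ok
·→ boxtree mkfold(p='/prura/ha')
·← ok
·→ boxtree scribe(p='/prura/ha/figoruz', c='trulusne')
·← created

Answer: {prura/, prura/ha/}
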